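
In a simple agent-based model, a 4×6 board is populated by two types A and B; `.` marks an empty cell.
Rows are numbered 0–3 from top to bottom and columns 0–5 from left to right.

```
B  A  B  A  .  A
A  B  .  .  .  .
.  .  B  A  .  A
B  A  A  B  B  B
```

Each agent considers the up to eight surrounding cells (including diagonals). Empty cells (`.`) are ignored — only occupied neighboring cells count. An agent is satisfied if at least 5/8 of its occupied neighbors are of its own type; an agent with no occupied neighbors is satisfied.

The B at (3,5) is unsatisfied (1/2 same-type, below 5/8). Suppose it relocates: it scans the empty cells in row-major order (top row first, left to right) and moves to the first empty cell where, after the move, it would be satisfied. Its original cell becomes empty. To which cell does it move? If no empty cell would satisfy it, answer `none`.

none

Vacating (3,5). Empty cells in order:
  (0,4): 0/2 same-type → still unsatisfied.
  (1,2): 3/6 same-type → still unsatisfied.
  (1,3): 2/4 same-type → still unsatisfied.
  (1,4): 0/4 same-type → still unsatisfied.
  (1,5): 0/2 same-type → still unsatisfied.
  (2,0): 2/4 same-type → still unsatisfied.
  (2,1): 3/6 same-type → still unsatisfied.
  (2,4): 2/4 same-type → still unsatisfied.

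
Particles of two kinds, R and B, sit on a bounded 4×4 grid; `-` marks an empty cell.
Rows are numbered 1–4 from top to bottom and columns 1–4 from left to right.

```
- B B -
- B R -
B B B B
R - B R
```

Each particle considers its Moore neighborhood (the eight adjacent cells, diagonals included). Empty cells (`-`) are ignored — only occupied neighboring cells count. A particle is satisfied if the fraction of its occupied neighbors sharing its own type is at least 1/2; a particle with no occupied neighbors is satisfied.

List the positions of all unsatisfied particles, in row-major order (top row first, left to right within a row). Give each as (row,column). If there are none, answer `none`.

(2,3), (4,1), (4,4)

Row 1: (1,2)B 2/3 satisfied · (1,3)B 2/3 satisfied
Row 2: (2,2)B 5/6 satisfied · (2,3)R 0/6 not
Row 3: (3,1)B 2/3 satisfied · (3,2)B 4/6 satisfied · (3,3)B 4/6 satisfied · (3,4)B 2/4 satisfied
Row 4: (4,1)R 0/2 not · (4,3)B 3/4 satisfied · (4,4)R 0/3 not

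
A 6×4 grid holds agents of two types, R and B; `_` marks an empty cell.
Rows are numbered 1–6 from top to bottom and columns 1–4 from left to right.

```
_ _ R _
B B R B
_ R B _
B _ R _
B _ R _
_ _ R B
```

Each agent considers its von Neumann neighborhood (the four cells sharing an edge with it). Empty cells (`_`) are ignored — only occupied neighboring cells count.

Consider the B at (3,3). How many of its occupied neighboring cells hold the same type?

0

Occupied neighbors of (3,3): (2,3)=R, (4,3)=R, (3,2)=R.
Same type (B): 0 of 3.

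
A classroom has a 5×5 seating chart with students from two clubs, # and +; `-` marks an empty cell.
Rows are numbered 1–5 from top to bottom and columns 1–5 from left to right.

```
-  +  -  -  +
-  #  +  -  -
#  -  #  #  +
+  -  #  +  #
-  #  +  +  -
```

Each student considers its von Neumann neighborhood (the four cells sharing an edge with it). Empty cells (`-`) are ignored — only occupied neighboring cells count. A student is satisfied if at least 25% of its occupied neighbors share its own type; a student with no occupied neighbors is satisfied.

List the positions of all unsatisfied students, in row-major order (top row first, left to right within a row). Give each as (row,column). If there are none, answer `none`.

(1,2), (2,2), (2,3), (3,1), (3,5), (4,1), (4,5), (5,2)

(1,2)+ 0/1 not
(1,5)+ 0/0 satisfied
(2,2)# 0/2 not
(2,3)+ 0/2 not
(3,1)# 0/1 not
(3,3)# 2/3 satisfied
(3,4)# 1/3 satisfied
(3,5)+ 0/2 not
(4,1)+ 0/1 not
(4,3)# 1/3 satisfied
(4,4)+ 1/4 satisfied
(4,5)# 0/2 not
(5,2)# 0/1 not
(5,3)+ 1/3 satisfied
(5,4)+ 2/2 satisfied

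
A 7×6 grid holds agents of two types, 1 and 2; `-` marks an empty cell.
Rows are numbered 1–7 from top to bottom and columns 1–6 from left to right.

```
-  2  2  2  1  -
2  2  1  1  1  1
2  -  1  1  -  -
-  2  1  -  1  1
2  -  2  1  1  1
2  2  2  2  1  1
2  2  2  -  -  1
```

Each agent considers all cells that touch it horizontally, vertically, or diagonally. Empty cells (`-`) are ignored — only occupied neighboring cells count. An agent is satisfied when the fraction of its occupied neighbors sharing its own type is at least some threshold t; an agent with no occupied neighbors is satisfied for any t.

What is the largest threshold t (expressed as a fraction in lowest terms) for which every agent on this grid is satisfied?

1/5

(1,2)2 3/4
(1,3)2 3/5
(1,4)2 1/5
(1,5)1 3/4
(2,1)2 3/3
(2,2)2 4/6
(2,3)1 3/7
(2,4)1 5/7
(2,5)1 4/5
(2,6)1 2/2
(3,1)2 3/3
(3,3)1 4/6
(3,4)1 6/6
(4,2)2 3/5
(4,3)1 3/5
(4,5)1 5/5
(4,6)1 3/3
(5,1)2 3/3
(5,3)2 4/6
(5,4)1 4/7
(5,5)1 6/7
(5,6)1 5/5
(6,1)2 4/4
(6,2)2 7/7
(6,3)2 5/6
(6,4)2 3/6
(6,5)1 5/6
(6,6)1 4/4
(7,1)2 3/3
(7,2)2 5/5
(7,3)2 4/4
(7,6)1 2/2
The smallest same-type fraction is 1/5 at (1,4), which reduces to 1/5. Any threshold above that leaves this agent unsatisfied.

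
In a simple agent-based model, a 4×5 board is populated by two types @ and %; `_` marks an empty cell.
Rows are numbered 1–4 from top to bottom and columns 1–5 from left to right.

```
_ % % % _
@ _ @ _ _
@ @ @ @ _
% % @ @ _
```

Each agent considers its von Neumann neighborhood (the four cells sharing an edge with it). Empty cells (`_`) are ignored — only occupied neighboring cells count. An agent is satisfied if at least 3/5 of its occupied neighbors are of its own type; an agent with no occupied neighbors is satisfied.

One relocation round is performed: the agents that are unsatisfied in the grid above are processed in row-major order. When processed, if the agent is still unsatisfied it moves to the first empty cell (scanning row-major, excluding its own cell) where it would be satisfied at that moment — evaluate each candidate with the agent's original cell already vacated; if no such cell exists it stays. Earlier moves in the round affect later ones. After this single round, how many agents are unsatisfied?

Initially unsatisfied (in order): (2,3), (4,1), (4,2).
  (2,3) → (2,2).
  (4,1) → (1,5).
  (4,2) → (2,5).
Resulting grid:
_ % % % %
@ @ _ _ %
@ @ @ @ _
_ _ @ @ _
Unsatisfied now: (1,2).

1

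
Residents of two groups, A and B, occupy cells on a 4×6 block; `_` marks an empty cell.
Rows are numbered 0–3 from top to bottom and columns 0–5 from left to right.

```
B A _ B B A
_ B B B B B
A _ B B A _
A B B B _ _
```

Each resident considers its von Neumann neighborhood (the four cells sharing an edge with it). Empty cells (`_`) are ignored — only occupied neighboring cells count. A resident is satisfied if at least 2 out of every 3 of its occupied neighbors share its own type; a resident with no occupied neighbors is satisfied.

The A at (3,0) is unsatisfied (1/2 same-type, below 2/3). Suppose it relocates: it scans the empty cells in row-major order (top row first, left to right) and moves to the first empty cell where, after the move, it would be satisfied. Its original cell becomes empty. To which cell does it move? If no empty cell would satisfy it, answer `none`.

Vacating (3,0). Empty cells in order:
  (0,2): 1/3 same-type → still unsatisfied.
  (1,0): 1/3 same-type → still unsatisfied.
  (2,1): 1/4 same-type → still unsatisfied.
  (2,5): 1/2 same-type → still unsatisfied.
  (3,4): 1/2 same-type → still unsatisfied.
  (3,5): 0/0 same-type → satisfied — stop here.

(3,5)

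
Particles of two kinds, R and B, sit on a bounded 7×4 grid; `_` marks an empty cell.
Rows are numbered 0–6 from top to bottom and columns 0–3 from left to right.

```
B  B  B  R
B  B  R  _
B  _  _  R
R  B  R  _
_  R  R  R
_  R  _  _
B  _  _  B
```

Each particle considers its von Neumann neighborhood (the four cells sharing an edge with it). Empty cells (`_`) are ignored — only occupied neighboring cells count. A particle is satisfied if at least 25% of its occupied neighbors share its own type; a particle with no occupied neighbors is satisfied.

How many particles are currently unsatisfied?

(0,0)B 2/2 ✓
(0,1)B 3/3 ✓
(0,2)B 1/3 ✓
(0,3)R 0/1 ✗
(1,0)B 3/3 ✓
(1,1)B 2/3 ✓
(1,2)R 0/2 ✗
(2,0)B 1/2 ✓
(2,3)R 0/0 ✓
(3,0)R 0/2 ✗
(3,1)B 0/3 ✗
(3,2)R 1/2 ✓
(4,1)R 2/3 ✓
(4,2)R 3/3 ✓
(4,3)R 1/1 ✓
(5,1)R 1/1 ✓
(6,0)B 0/0 ✓
(6,3)B 0/0 ✓
Unsatisfied: (0,3), (1,2), (3,0), (3,1) — 4 in total.

4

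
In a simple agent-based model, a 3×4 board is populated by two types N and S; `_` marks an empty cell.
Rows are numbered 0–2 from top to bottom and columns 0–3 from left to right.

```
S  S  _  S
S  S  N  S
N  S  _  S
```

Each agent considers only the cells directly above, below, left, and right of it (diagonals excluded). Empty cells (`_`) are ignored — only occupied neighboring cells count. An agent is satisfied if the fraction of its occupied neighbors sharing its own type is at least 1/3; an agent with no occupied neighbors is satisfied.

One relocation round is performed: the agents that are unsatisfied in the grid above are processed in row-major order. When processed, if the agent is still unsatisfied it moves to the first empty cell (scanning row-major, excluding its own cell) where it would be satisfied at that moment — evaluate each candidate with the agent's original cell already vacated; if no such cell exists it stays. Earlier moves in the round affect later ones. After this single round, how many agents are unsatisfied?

0

Initially unsatisfied (in order): (1,2), (2,0).
  (1,2): no empty cell satisfies it; stays.
  (2,0) → (0,2).
Resulting grid:
S S N S
S S N S
_ S _ S
All satisfied now.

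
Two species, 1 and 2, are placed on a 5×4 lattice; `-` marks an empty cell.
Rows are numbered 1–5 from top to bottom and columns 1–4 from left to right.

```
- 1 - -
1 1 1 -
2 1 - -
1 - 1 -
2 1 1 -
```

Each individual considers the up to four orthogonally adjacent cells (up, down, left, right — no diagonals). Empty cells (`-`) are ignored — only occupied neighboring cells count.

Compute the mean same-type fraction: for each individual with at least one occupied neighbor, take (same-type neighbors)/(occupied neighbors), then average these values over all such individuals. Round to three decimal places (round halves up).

0.591

(1,2)1 1/1
(2,1)1 1/2
(2,2)1 4/4
(2,3)1 1/1
(3,1)2 0/3
(3,2)1 1/2
(4,1)1 0/2
(4,3)1 1/1
(5,1)2 0/2
(5,2)1 1/2
(5,3)1 2/2
Sum over 11 individuals: 1/1 + 1/2 + 4/4 + 1/1 + 0/3 + 1/2 + 0/2 + 1/1 + 0/2 + 1/2 + 2/2 = 13/2; mean = 13/2 ÷ 11 = 13/22 = 0.590909… → 0.591.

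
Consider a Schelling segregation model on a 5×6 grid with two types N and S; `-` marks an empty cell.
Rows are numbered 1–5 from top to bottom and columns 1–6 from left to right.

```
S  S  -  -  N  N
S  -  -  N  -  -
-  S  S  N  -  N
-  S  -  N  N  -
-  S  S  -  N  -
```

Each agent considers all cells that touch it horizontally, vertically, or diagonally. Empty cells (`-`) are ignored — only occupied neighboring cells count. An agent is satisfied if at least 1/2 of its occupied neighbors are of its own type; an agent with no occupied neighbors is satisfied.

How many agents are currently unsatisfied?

(1,1)S 2/2 ok
(1,2)S 2/2 ok
(1,5)N 2/2 ok
(1,6)N 1/1 ok
(2,1)S 3/3 ok
(2,4)N 2/3 ok
(3,2)S 3/3 ok
(3,3)S 2/5 unhappy
(3,4)N 3/4 ok
(3,6)N 1/1 ok
(4,2)S 4/4 ok
(4,4)N 3/5 ok
(4,5)N 4/4 ok
(5,2)S 2/2 ok
(5,3)S 2/3 ok
(5,5)N 2/2 ok
Unsatisfied: (3,3) — 1 in total.

1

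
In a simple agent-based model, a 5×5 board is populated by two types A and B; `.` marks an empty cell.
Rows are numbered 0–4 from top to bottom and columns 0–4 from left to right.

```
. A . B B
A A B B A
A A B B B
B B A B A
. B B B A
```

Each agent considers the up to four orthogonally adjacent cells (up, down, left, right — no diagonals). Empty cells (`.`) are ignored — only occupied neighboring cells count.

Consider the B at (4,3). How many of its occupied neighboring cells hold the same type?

2

Occupied neighbors of (4,3): (3,3)=B, (4,2)=B, (4,4)=A.
Same type (B): 2 of 3.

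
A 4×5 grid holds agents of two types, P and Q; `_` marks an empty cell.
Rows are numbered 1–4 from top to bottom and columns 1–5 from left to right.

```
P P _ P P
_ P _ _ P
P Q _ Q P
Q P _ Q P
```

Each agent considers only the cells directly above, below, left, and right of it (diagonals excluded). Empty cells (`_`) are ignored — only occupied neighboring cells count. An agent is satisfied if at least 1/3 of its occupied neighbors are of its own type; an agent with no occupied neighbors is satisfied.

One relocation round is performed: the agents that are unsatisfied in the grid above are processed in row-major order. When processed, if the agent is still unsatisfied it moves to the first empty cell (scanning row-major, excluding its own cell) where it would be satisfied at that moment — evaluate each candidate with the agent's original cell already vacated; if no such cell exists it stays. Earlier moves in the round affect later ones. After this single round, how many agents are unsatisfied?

0

Initially unsatisfied (in order): (3,1), (3,2), (4,1), (4,2).
  (3,1) → (1,3).
  (3,2) → (2,4).
  (4,1) → (2,3).
  (4,2): now satisfied by earlier moves; stays.
Resulting grid:
P P P P P
_ P Q Q P
_ _ _ Q P
_ P _ Q P
All satisfied now.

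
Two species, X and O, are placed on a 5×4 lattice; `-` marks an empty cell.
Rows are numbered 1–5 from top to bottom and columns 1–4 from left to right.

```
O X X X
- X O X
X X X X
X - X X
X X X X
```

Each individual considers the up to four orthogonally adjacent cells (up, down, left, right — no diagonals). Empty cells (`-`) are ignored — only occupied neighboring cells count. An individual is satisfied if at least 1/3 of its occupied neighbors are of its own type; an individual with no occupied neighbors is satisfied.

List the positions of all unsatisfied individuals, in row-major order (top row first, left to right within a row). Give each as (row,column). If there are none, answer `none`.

(1,1), (2,3)

Row 1: (1,1)O 0/1 unhappy · (1,2)X 2/3 ok · (1,3)X 2/3 ok · (1,4)X 2/2 ok
Row 2: (2,2)X 2/3 ok · (2,3)O 0/4 unhappy · (2,4)X 2/3 ok
Row 3: (3,1)X 2/2 ok · (3,2)X 3/3 ok · (3,3)X 3/4 ok · (3,4)X 3/3 ok
Row 4: (4,1)X 2/2 ok · (4,3)X 3/3 ok · (4,4)X 3/3 ok
Row 5: (5,1)X 2/2 ok · (5,2)X 2/2 ok · (5,3)X 3/3 ok · (5,4)X 2/2 ok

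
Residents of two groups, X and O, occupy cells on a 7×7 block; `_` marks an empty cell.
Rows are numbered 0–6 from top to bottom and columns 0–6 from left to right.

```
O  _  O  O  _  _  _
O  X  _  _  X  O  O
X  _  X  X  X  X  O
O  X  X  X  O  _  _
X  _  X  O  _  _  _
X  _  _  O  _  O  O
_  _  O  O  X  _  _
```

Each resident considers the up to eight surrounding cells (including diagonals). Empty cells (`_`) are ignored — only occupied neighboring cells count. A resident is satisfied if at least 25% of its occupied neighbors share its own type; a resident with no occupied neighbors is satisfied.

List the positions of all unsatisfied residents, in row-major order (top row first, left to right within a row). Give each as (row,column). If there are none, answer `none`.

(0,0)O 1/2 satisfied
(0,2)O 1/2 satisfied
(0,3)O 1/2 satisfied
(1,0)O 1/3 satisfied
(1,1)X 2/5 satisfied
(1,4)X 3/5 satisfied
(1,5)O 2/5 satisfied
(1,6)O 2/3 satisfied
(2,0)X 2/4 satisfied
(2,2)X 5/5 satisfied
(2,3)X 5/6 satisfied
(2,4)X 4/6 satisfied
(2,5)X 2/6 satisfied
(2,6)O 2/3 satisfied
(3,0)O 0/3 not
(3,1)X 5/6 satisfied
(3,2)X 5/6 satisfied
(3,3)X 5/7 satisfied
(3,4)O 1/5 not
(4,0)X 2/3 satisfied
(4,2)X 3/5 satisfied
(4,3)O 2/5 satisfied
(5,0)X 1/1 satisfied
(5,3)O 3/5 satisfied
(5,5)O 1/2 satisfied
(5,6)O 1/1 satisfied
(6,2)O 2/2 satisfied
(6,3)O 2/3 satisfied
(6,4)X 0/3 not

(3,0), (3,4), (6,4)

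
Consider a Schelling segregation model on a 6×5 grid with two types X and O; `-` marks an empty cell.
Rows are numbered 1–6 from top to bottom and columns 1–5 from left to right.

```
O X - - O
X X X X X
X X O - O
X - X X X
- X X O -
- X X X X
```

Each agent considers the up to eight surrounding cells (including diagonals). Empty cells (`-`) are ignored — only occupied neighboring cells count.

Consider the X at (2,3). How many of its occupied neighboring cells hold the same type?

4

Occupied neighbors of (2,3): (1,2)=X, (2,2)=X, (2,4)=X, (3,2)=X, (3,3)=O.
Same type (X): 4 of 5.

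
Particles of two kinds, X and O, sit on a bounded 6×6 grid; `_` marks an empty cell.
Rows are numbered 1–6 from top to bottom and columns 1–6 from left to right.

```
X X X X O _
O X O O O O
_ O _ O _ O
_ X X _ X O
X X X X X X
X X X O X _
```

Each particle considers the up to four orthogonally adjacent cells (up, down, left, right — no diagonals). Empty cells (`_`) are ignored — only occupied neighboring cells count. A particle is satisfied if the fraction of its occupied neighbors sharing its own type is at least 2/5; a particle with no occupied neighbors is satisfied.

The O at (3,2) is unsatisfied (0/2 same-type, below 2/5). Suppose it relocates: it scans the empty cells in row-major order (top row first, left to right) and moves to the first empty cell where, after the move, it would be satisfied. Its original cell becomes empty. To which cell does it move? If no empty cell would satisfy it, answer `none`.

(1,6)

Vacating (3,2). Empty cells in order:
  (1,6): 2/2 same-type → satisfied — stop here.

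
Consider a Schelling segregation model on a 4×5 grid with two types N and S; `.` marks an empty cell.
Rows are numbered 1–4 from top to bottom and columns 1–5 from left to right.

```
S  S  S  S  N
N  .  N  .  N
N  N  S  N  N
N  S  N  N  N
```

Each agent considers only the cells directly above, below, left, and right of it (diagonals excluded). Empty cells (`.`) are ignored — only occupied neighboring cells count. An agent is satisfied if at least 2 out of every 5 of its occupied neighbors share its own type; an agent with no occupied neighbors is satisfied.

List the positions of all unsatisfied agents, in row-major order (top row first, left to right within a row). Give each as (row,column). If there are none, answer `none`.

(2,3), (3,2), (3,3), (4,2), (4,3)

(1,1)S 1/2 satisfied
(1,2)S 2/2 satisfied
(1,3)S 2/3 satisfied
(1,4)S 1/2 satisfied
(1,5)N 1/2 satisfied
(2,1)N 1/2 satisfied
(2,3)N 0/2 not
(2,5)N 2/2 satisfied
(3,1)N 3/3 satisfied
(3,2)N 1/3 not
(3,3)S 0/4 not
(3,4)N 2/3 satisfied
(3,5)N 3/3 satisfied
(4,1)N 1/2 satisfied
(4,2)S 0/3 not
(4,3)N 1/3 not
(4,4)N 3/3 satisfied
(4,5)N 2/2 satisfied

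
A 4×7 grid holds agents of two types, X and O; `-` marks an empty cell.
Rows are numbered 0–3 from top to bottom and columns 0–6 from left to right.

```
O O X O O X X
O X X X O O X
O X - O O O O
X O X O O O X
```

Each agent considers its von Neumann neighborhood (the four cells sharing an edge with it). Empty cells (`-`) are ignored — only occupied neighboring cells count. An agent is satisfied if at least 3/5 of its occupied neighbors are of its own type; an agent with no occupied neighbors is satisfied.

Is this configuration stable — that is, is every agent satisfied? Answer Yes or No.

No

(0,0)O 2/2 ✓
(0,1)O 1/3 ✗
(0,2)X 1/3 ✗
(0,3)O 1/3 ✗
(0,4)O 2/3 ✓
(0,5)X 1/3 ✗
(0,6)X 2/2 ✓
(1,0)O 2/3 ✓
(1,1)X 2/4 ✗
(1,2)X 3/3 ✓
(1,3)X 1/4 ✗
(1,4)O 3/4 ✓
(1,5)O 2/4 ✗
(1,6)X 1/3 ✗
(2,0)O 1/3 ✗
(2,1)X 1/3 ✗
(2,3)O 2/3 ✓
(2,4)O 4/4 ✓
(2,5)O 4/4 ✓
(2,6)O 1/3 ✗
(3,0)X 0/2 ✗
(3,1)O 0/3 ✗
(3,2)X 0/2 ✗
(3,3)O 2/3 ✓
(3,4)O 3/3 ✓
(3,5)O 2/3 ✓
(3,6)X 0/2 ✗
For instance (0,1) has only 1/3 same-type neighbors, below 3/5.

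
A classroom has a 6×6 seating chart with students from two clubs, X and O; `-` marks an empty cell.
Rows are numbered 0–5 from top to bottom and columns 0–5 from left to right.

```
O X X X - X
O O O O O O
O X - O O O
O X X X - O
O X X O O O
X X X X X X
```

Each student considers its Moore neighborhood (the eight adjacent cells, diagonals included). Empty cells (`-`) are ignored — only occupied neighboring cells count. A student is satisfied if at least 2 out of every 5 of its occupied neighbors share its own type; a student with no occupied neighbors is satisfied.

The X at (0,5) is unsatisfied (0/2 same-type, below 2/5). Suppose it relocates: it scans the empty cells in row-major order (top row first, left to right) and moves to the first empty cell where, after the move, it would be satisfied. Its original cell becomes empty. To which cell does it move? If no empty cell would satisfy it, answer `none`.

Vacating (0,5). Empty cells in order:
  (0,4): 1/4 same-type → still unsatisfied.
  (2,2): 4/8 same-type → satisfied — stop here.

(2,2)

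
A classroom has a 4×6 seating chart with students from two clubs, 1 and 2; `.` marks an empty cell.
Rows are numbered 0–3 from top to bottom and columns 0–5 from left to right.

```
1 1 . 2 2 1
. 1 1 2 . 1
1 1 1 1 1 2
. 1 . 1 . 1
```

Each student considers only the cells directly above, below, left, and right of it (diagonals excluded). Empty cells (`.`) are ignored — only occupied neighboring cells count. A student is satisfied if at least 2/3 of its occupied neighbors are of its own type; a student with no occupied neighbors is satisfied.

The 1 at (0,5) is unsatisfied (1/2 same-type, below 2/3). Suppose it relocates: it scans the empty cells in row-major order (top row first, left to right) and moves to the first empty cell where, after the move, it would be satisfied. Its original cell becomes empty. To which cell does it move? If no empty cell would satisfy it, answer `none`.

(0,2)

Vacating (0,5). Empty cells in order:
  (0,2): 2/3 same-type → satisfied — stop here.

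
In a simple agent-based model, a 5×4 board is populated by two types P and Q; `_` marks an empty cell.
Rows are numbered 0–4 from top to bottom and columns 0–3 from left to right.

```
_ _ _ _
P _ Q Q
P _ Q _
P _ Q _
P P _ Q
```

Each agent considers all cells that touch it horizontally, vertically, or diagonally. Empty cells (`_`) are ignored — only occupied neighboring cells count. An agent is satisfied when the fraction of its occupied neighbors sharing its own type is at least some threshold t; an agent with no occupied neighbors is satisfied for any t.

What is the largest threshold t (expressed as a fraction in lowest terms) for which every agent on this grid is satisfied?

(1,0)P 1/1
(1,2)Q 2/2
(1,3)Q 2/2
(2,0)P 2/2
(2,2)Q 3/3
(3,0)P 3/3
(3,2)Q 2/3
(4,0)P 2/2
(4,1)P 2/3
(4,3)Q 1/1
The smallest same-type fraction is 2/3 at (3,2), which reduces to 2/3. Any threshold above that leaves this agent unsatisfied.

2/3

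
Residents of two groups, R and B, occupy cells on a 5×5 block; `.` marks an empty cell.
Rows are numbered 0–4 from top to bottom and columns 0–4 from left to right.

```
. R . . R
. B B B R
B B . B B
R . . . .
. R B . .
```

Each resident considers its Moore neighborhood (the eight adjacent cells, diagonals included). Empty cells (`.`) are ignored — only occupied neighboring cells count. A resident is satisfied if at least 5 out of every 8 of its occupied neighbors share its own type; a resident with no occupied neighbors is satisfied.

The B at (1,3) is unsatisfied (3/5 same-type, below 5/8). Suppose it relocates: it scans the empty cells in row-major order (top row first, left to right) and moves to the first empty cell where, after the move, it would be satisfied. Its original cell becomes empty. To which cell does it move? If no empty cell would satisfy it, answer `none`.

Vacating (1,3). Empty cells in order:
  (0,0): 1/2 same-type → still unsatisfied.
  (0,2): 2/3 same-type → satisfied — stop here.

(0,2)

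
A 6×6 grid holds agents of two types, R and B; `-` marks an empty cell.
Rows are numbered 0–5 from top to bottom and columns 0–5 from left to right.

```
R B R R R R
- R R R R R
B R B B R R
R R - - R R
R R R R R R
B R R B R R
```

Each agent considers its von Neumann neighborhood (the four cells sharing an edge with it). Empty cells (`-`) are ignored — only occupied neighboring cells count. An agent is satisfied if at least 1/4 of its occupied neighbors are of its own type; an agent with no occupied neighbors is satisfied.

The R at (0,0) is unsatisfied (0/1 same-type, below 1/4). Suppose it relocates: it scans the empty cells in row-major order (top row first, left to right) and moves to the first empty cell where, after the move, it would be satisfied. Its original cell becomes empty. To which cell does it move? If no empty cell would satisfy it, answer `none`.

Vacating (0,0). Empty cells in order:
  (1,0): 1/2 same-type → satisfied — stop here.

(1,0)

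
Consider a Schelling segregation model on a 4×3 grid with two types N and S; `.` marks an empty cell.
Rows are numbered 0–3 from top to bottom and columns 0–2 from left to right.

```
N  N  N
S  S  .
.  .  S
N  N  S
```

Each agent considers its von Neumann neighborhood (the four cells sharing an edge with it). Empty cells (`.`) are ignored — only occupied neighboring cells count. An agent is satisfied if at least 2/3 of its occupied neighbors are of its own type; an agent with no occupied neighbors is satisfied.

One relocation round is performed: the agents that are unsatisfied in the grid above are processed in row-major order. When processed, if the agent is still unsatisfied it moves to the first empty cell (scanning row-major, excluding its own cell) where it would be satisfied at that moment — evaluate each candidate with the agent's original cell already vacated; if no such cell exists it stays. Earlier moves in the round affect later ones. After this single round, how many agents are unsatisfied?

2

Initially unsatisfied (in order): (0,0), (1,0), (1,1), (3,1), (3,2).
  (0,0): no empty cell satisfies it; stays.
  (1,0) → (1,2).
  (1,1): no empty cell satisfies it; stays.
  (3,1) → (2,0).
  (3,2): now satisfied by earlier moves; stays.
Resulting grid:
N N N
. S S
N . S
N . S
Unsatisfied now: (0,2), (1,1).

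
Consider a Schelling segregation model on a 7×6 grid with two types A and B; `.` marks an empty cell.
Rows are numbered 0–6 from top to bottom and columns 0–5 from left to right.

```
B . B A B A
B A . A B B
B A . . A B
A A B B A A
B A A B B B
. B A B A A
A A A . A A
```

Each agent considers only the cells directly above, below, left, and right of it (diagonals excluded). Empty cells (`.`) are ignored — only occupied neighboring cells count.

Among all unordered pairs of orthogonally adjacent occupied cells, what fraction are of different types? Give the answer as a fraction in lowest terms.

Scan each occupied cell's neighbors to the right and below so each pair is counted once.
From row 0: 4 unlike of 7 pairs (running 4/7).
From row 1: 3 unlike of 7 pairs (running 7/14).
From row 2: 4 unlike of 6 pairs (running 11/20).
From row 3: 6 unlike of 11 pairs (running 17/31).
From row 4: 5 unlike of 10 pairs (running 22/41).
From row 5: 4 unlike of 8 pairs (running 26/49).
From row 6: 0 unlike of 3 pairs (running 26/52).
Total adjacent occupied pairs: 52; unlike-type pairs: 26.
26/52 reduces to 1/2.

1/2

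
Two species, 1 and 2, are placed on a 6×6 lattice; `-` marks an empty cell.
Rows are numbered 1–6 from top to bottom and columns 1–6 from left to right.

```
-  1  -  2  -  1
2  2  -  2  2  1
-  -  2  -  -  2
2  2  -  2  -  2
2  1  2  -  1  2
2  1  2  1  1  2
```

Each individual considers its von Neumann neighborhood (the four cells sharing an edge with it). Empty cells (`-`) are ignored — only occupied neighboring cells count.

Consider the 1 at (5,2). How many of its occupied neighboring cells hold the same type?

Occupied neighbors of (5,2): (4,2)=2, (6,2)=1, (5,1)=2, (5,3)=2.
Same type (1): 1 of 4.

1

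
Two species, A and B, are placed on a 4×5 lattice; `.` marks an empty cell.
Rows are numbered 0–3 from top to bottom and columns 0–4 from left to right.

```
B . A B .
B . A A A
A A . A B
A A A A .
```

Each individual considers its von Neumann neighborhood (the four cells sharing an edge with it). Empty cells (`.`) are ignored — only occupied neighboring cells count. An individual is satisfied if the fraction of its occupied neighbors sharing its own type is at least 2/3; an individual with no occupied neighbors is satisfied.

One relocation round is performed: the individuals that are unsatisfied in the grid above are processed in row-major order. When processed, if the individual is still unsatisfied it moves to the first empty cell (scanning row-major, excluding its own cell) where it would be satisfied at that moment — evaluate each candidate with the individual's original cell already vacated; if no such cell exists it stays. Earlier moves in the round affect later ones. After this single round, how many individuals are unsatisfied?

2

Initially unsatisfied (in order): (0,2), (0,3), (1,0), (1,4), (2,4).
  (0,2) → (1,1).
  (0,3): no empty cell satisfies it; stays.
  (1,0): no empty cell satisfies it; stays.
  (1,4) → (2,2).
  (2,4) → (0,4).
Resulting grid:
B . . B B
B A A A .
A A A A .
A A A A .
Unsatisfied now: (0,3), (1,0).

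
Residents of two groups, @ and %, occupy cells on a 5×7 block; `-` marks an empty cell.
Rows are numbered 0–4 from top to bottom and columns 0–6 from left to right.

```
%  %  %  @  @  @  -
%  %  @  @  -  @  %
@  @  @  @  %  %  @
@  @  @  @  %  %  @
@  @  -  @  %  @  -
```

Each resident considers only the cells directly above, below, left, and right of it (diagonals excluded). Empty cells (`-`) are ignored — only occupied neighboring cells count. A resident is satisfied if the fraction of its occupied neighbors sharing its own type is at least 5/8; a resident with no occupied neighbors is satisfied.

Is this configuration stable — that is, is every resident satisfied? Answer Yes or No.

No

(0,0)% 2/2 ok
(0,1)% 3/3 ok
(0,2)% 1/3 unhappy
(0,3)@ 2/3 ok
(0,4)@ 2/2 ok
(0,5)@ 2/2 ok
(1,0)% 2/3 ok
(1,1)% 2/4 unhappy
(1,2)@ 2/4 unhappy
(1,3)@ 3/3 ok
(1,5)@ 1/3 unhappy
(1,6)% 0/2 unhappy
(2,0)@ 2/3 ok
(2,1)@ 3/4 ok
(2,2)@ 4/4 ok
(2,3)@ 3/4 ok
(2,4)% 2/3 ok
(2,5)% 2/4 unhappy
(2,6)@ 1/3 unhappy
(3,0)@ 3/3 ok
(3,1)@ 4/4 ok
(3,2)@ 3/3 ok
(3,3)@ 3/4 ok
(3,4)% 3/4 ok
(3,5)% 2/4 unhappy
(3,6)@ 1/2 unhappy
(4,0)@ 2/2 ok
(4,1)@ 2/2 ok
(4,3)@ 1/2 unhappy
(4,4)% 1/3 unhappy
(4,5)@ 0/2 unhappy
For instance (0,2) has only 1/3 same-type neighbors, below 5/8.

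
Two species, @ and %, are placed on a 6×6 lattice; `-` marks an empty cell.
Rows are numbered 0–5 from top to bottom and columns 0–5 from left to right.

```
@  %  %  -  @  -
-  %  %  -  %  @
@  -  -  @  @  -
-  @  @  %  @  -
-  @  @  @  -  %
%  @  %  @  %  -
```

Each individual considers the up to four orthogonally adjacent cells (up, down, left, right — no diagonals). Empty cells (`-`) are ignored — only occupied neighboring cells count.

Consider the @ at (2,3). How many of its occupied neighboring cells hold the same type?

1

Occupied neighbors of (2,3): (3,3)=%, (2,4)=@.
Same type (@): 1 of 2.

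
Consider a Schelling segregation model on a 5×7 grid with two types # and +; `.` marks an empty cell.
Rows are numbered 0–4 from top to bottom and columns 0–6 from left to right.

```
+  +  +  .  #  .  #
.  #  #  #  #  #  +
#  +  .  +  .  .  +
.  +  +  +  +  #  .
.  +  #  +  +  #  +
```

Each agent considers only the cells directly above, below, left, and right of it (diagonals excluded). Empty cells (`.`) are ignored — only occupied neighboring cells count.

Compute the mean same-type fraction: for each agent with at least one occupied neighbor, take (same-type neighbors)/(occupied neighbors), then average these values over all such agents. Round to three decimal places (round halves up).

Row 0: (0,0)+ 1/1 · (0,1)+ 2/3 · (0,2)+ 1/2 · (0,4)# 1/1 · (0,6)# 0/1
Row 1: (1,1)# 1/3 · (1,2)# 2/3 · (1,3)# 2/3 · (1,4)# 3/3 · (1,5)# 1/2 · (1,6)+ 1/3
Row 2: (2,0)# 0/1 · (2,1)+ 1/3 · (2,3)+ 1/2 · (2,6)+ 1/1
Row 3: (3,1)+ 3/3 · (3,2)+ 2/3 · (3,3)+ 4/4 · (3,4)+ 2/3 · (3,5)# 1/2
Row 4: (4,1)+ 1/2 · (4,2)# 0/3 · (4,3)+ 2/3 · (4,4)+ 2/3 · (4,5)# 1/3 · (4,6)+ 0/1
Sum over 26 agents: 1/1 + 2/3 + 1/2 + 1/1 + 0/1 + 1/3 + 2/3 + 2/3 + 3/3 + 1/2 + 1/3 + 0/1 + 1/3 + 1/2 + 1/1 + 3/3 + 2/3 + 4/4 + 2/3 + 1/2 + 1/2 + 0/3 + 2/3 + 2/3 + 1/3 + 0/1 = 29/2; mean = 29/2 ÷ 26 = 29/52 = 0.557692… → 0.558.

0.558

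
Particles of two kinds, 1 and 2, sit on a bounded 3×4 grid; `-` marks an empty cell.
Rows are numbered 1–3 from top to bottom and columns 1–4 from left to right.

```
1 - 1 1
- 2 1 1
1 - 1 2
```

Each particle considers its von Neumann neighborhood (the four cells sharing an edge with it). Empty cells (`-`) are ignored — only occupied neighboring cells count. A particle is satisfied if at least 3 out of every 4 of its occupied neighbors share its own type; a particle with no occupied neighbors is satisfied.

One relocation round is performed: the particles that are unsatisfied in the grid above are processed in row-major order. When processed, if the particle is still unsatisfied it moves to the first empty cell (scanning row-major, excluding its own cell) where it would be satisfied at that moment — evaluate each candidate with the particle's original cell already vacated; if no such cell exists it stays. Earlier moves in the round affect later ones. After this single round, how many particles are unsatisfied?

Initially unsatisfied (in order): (2,2), (2,4), (3,3), (3,4).
  (2,2): no empty cell satisfies it; stays.
  (2,4): no empty cell satisfies it; stays.
  (3,3): no empty cell satisfies it; stays.
  (3,4): no empty cell satisfies it; stays.
Resulting grid:
1 - 1 1
- 2 1 1
1 - 1 2
Unsatisfied now: (2,2), (2,4), (3,3), (3,4).

4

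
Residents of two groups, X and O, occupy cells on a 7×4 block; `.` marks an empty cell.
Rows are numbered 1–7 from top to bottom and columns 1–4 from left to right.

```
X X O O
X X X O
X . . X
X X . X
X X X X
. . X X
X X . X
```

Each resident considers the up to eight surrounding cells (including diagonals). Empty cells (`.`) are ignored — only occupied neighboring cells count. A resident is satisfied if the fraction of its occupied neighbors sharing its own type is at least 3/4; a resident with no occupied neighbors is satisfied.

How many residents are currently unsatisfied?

(1,1)X 3/3 satisfied
(1,2)X 4/5 satisfied
(1,3)O 2/5 not
(1,4)O 2/3 not
(2,1)X 4/4 satisfied
(2,2)X 5/6 satisfied
(2,3)X 3/6 not
(2,4)O 2/4 not
(3,1)X 4/4 satisfied
(3,4)X 2/3 not
(4,1)X 4/4 satisfied
(4,2)X 5/5 satisfied
(4,4)X 3/3 satisfied
(5,1)X 3/3 satisfied
(5,2)X 5/5 satisfied
(5,3)X 6/6 satisfied
(5,4)X 4/4 satisfied
(6,3)X 6/6 satisfied
(6,4)X 4/4 satisfied
(7,1)X 1/1 satisfied
(7,2)X 2/2 satisfied
(7,4)X 2/2 satisfied
Unsatisfied: (1,3), (1,4), (2,3), (2,4), (3,4) — 5 in total.

5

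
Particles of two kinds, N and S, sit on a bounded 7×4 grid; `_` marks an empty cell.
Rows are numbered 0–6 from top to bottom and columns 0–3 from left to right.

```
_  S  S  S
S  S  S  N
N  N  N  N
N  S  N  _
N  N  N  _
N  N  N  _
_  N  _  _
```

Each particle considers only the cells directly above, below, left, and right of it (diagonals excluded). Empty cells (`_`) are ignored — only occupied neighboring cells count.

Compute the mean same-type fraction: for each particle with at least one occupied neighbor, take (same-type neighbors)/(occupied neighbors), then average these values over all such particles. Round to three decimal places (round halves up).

0.742

Row 0: (0,1)S 2/2 · (0,2)S 3/3 · (0,3)S 1/2
Row 1: (1,0)S 1/2 · (1,1)S 3/4 · (1,2)S 2/4 · (1,3)N 1/3
Row 2: (2,0)N 2/3 · (2,1)N 2/4 · (2,2)N 3/4 · (2,3)N 2/2
Row 3: (3,0)N 2/3 · (3,1)S 0/4 · (3,2)N 2/3
Row 4: (4,0)N 3/3 · (4,1)N 3/4 · (4,2)N 3/3
Row 5: (5,0)N 2/2 · (5,1)N 4/4 · (5,2)N 2/2
Row 6: (6,1)N 1/1
Sum over 21 particles: 2/2 + 3/3 + 1/2 + 1/2 + 3/4 + 2/4 + 1/3 + 2/3 + 2/4 + 3/4 + 2/2 + 2/3 + 0/4 + 2/3 + 3/3 + 3/4 + 3/3 + 2/2 + 4/4 + 2/2 + 1/1 = 187/12; mean = 187/12 ÷ 21 = 187/252 = 0.742063… → 0.742.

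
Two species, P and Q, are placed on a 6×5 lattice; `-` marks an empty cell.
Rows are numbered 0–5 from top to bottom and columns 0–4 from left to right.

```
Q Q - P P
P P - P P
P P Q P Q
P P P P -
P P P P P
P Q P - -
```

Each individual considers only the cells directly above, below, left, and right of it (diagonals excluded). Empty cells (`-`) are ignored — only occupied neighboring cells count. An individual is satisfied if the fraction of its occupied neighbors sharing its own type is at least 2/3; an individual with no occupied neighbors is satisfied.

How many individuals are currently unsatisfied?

Row 0: (0,0)Q 1/2 not · (0,1)Q 1/2 not · (0,3)P 2/2 satisfied · (0,4)P 2/2 satisfied
Row 1: (1,0)P 2/3 satisfied · (1,1)P 2/3 satisfied · (1,3)P 3/3 satisfied · (1,4)P 2/3 satisfied
Row 2: (2,0)P 3/3 satisfied · (2,1)P 3/4 satisfied · (2,2)Q 0/3 not · (2,3)P 2/4 not · (2,4)Q 0/2 not
Row 3: (3,0)P 3/3 satisfied · (3,1)P 4/4 satisfied · (3,2)P 3/4 satisfied · (3,3)P 3/3 satisfied
Row 4: (4,0)P 3/3 satisfied · (4,1)P 3/4 satisfied · (4,2)P 4/4 satisfied · (4,3)P 3/3 satisfied · (4,4)P 1/1 satisfied
Row 5: (5,0)P 1/2 not · (5,1)Q 0/3 not · (5,2)P 1/2 not
Unsatisfied: (0,0), (0,1), (2,2), (2,3), (2,4), (5,0), (5,1), (5,2) — 8 in total.

8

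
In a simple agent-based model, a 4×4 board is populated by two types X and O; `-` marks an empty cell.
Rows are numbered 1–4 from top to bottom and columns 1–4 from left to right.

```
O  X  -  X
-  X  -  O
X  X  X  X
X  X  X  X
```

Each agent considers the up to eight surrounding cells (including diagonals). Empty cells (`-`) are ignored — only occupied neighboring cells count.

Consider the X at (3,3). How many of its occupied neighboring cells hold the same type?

Occupied neighbors of (3,3): (2,2)=X, (2,4)=O, (3,2)=X, (3,4)=X, (4,2)=X, (4,3)=X, (4,4)=X.
Same type (X): 6 of 7.

6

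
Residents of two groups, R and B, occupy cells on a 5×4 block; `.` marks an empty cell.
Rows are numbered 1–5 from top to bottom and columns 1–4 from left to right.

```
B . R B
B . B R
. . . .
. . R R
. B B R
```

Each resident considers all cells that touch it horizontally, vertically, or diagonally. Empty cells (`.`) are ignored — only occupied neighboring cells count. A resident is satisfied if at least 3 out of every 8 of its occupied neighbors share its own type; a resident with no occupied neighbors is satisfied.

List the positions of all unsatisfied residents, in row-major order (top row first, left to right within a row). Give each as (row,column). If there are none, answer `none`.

Row 1: (1,1)B 1/1 ok · (1,3)R 1/3 unhappy · (1,4)B 1/3 unhappy
Row 2: (2,1)B 1/1 ok · (2,3)B 1/3 unhappy · (2,4)R 1/3 unhappy
Row 4: (4,3)R 2/4 ok · (4,4)R 2/3 ok
Row 5: (5,2)B 1/2 ok · (5,3)B 1/4 unhappy · (5,4)R 2/3 ok

(1,3), (1,4), (2,3), (2,4), (5,3)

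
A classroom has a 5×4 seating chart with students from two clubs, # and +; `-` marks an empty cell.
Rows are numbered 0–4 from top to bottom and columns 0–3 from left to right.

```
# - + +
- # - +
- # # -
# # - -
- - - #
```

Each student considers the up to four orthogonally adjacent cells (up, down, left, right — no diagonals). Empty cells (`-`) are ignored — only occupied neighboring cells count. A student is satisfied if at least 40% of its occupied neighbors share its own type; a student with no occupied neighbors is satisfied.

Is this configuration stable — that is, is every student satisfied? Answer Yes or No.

Yes

Row 0: (0,0)# 0/0 ok · (0,2)+ 1/1 ok · (0,3)+ 2/2 ok
Row 1: (1,1)# 1/1 ok · (1,3)+ 1/1 ok
Row 2: (2,1)# 3/3 ok · (2,2)# 1/1 ok
Row 3: (3,0)# 1/1 ok · (3,1)# 2/2 ok
Row 4: (4,3)# 0/0 ok
All meet the threshold, so the configuration is stable.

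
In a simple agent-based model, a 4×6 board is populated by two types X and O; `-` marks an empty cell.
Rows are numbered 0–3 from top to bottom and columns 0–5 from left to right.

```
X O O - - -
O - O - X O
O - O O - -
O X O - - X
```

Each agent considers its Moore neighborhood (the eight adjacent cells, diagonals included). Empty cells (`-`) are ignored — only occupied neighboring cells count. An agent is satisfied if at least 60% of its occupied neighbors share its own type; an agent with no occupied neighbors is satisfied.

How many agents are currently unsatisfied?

Row 0: (0,0)X 0/2 ✗ · (0,1)O 3/4 ✓ · (0,2)O 2/2 ✓
Row 1: (1,0)O 2/3 ✓ · (1,2)O 4/4 ✓ · (1,4)X 0/2 ✗ · (1,5)O 0/1 ✗
Row 2: (2,0)O 2/3 ✓ · (2,2)O 3/4 ✓ · (2,3)O 3/4 ✓
Row 3: (3,0)O 1/2 ✗ · (3,1)X 0/4 ✗ · (3,2)O 2/3 ✓ · (3,5)X 0/0 ✓
Unsatisfied: (0,0), (1,4), (1,5), (3,0), (3,1) — 5 in total.

5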